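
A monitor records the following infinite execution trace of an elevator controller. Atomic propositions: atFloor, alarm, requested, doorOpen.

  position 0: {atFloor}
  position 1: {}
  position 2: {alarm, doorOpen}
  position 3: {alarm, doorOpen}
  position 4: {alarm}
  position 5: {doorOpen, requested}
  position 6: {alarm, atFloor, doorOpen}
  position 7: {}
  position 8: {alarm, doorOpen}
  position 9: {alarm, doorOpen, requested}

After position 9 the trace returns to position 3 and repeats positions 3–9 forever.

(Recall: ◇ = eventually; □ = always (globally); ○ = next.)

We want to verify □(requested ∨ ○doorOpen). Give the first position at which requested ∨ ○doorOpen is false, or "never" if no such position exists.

At position 0 the labels are {atFloor} and the next position 1 has {}, so requested ∨ ○doorOpen is false there. This is the first violation.

0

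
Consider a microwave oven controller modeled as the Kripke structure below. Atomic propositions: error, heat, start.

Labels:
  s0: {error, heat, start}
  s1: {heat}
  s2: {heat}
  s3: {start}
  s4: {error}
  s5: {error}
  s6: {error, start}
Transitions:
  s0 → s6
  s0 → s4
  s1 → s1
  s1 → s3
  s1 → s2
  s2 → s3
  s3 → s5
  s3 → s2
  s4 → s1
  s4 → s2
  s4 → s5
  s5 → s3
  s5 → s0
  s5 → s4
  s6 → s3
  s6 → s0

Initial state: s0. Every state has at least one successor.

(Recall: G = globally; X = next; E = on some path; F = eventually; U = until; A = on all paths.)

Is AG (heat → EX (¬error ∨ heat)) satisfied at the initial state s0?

No

States satisfying heat → EX (¬error ∨ heat): {s1, s2, s3, s4, s5, s6}.
States satisfying AG (heat → EX (¬error ∨ heat)): ∅.
s0 is reachable from s0 and violates heat → EX (¬error ∨ heat), so AG fails at s0.
s0 ∉ Sat(AG (heat → EX (¬error ∨ heat))).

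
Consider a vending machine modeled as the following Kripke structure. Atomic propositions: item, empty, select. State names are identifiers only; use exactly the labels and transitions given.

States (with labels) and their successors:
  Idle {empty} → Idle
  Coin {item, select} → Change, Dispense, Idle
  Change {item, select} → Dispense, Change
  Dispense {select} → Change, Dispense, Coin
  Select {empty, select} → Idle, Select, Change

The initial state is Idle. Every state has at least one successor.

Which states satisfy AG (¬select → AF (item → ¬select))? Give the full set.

States satisfying ¬select → AF (item → ¬select): {Idle, Coin, Change, Dispense, Select}.
States satisfying AG (¬select → AF (item → ¬select)): {Idle, Coin, Change, Dispense, Select}.

{Idle, Coin, Change, Dispense, Select}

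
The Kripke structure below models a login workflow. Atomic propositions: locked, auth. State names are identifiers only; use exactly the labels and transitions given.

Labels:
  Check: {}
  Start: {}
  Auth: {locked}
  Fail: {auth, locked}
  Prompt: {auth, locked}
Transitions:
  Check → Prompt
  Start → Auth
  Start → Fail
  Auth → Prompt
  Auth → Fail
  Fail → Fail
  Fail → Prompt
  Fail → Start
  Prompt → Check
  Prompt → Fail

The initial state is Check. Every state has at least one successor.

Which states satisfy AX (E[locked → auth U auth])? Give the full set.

{Check, Auth, Fail, Prompt}

States satisfying E[locked → auth U auth]: {Check, Start, Fail, Prompt}.
States satisfying AX (E[locked → auth U auth]): {Check, Auth, Fail, Prompt}.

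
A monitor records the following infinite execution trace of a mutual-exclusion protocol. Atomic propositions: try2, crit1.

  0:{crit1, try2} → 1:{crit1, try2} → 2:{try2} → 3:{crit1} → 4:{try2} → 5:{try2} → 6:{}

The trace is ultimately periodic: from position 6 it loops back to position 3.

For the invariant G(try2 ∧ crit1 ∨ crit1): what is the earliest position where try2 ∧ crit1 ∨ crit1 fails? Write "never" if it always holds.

2

Check try2 ∧ crit1 ∨ crit1 at each position in order: 0 ✓, 1 ✓.
At position 2 the labels are {try2}, so try2 ∧ crit1 ∨ crit1 is false there. This is the first violation.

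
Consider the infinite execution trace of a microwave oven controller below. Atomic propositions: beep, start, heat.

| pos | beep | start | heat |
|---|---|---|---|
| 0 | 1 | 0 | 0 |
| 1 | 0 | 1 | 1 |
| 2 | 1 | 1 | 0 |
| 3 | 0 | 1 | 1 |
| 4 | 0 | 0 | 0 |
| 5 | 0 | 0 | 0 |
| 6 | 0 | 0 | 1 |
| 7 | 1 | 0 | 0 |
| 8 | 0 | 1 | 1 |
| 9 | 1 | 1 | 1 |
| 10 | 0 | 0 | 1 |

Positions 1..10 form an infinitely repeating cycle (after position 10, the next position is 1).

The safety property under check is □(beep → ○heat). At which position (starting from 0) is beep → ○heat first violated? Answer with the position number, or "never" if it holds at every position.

never

beep → ○heat holds at every position 0..10, and those are all the positions the trace ever visits, so the invariant □(beep → ○heat) is never violated.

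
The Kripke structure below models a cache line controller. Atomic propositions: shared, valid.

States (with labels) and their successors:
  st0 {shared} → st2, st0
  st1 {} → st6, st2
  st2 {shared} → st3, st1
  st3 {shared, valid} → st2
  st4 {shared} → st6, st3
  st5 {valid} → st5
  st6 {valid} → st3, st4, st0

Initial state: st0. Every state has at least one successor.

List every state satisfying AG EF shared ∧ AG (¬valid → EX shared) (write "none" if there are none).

States satisfying EF shared: {st0, st1, st2, st3, st4, st6}.
States satisfying AG EF shared: {st0, st1, st2, st3, st4, st6}.
States satisfying ¬valid → EX shared: {st0, st1, st2, st3, st4, st5, st6}.
States satisfying AG (¬valid → EX shared): {st0, st1, st2, st3, st4, st5, st6}.
States satisfying AG EF shared ∧ AG (¬valid → EX shared): {st0, st1, st2, st3, st4, st6}.

{st0, st1, st2, st3, st4, st6}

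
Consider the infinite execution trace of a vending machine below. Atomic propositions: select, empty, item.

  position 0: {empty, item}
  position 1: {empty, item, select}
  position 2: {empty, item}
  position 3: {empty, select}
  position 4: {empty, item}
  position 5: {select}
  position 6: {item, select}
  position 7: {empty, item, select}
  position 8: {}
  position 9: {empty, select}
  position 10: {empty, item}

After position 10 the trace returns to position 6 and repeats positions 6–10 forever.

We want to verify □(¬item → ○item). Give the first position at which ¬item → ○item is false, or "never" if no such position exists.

Check ¬item → ○item at each position in order: 0 ✓, 1 ✓, 2 ✓, 3 ✓, 4 ✓, 5 ✓, 6 ✓, 7 ✓.
At position 8 the labels are {} and the next position 9 has {empty, select}, so ¬item → ○item is false there. This is the first violation.

8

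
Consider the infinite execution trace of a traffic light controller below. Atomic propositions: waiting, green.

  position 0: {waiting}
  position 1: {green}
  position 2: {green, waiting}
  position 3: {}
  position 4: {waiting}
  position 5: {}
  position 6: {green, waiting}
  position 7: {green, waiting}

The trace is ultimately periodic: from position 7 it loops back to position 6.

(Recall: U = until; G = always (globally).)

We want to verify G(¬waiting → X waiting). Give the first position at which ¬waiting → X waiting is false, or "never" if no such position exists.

never

¬waiting → X waiting holds at every position 0..7, and those are all the positions the trace ever visits, so the invariant G(¬waiting → X waiting) is never violated.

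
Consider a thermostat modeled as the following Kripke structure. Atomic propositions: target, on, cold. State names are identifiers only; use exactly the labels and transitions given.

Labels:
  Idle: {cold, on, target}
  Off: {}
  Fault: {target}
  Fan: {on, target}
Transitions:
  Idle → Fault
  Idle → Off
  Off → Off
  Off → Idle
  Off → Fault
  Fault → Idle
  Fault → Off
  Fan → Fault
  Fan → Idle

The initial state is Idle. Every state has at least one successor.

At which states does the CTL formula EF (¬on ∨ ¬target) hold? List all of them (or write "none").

{Idle, Off, Fault, Fan}

States satisfying ¬on ∨ ¬target: {Off, Fault}.
States satisfying EF (¬on ∨ ¬target): {Idle, Off, Fault, Fan}.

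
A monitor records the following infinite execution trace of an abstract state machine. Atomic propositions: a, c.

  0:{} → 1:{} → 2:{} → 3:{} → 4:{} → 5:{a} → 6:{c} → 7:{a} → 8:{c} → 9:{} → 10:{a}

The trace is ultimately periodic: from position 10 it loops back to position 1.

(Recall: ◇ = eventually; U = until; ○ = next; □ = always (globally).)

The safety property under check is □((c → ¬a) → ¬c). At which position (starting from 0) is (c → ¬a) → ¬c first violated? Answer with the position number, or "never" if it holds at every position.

6

Check (c → ¬a) → ¬c at each position in order: 0 ✓, 1 ✓, 2 ✓, 3 ✓, 4 ✓, 5 ✓.
At position 6 the labels are {c}, so (c → ¬a) → ¬c is false there. This is the first violation.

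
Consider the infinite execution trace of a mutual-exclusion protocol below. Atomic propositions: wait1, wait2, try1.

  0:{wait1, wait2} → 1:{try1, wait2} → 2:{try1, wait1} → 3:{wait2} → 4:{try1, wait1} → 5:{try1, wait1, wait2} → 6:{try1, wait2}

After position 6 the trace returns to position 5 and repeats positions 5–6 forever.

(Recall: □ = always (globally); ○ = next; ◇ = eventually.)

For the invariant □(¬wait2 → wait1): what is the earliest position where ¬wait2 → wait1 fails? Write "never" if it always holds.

never

¬wait2 → wait1 holds at every position 0..6, and those are all the positions the trace ever visits, so the invariant □(¬wait2 → wait1) is never violated.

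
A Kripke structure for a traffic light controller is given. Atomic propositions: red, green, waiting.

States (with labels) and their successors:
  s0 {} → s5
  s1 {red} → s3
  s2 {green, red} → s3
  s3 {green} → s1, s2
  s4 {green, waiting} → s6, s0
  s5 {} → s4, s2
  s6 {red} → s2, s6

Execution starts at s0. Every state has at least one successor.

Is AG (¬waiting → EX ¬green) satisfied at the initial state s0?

States satisfying ¬waiting → EX ¬green: {s0, s3, s4, s6}.
States satisfying AG (¬waiting → EX ¬green): ∅.
s1 is reachable from s0 and violates ¬waiting → EX ¬green, so AG fails at s0.
s0 ∉ Sat(AG (¬waiting → EX ¬green)).

Does not hold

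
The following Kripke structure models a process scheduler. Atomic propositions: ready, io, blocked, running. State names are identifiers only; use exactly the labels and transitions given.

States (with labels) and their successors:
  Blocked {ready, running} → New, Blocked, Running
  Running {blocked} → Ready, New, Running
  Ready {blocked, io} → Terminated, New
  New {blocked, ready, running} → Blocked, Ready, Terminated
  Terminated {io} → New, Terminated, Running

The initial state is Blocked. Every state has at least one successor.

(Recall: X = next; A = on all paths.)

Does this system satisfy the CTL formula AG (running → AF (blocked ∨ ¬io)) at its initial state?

States satisfying running → AF (blocked ∨ ¬io): {Blocked, Running, Ready, New, Terminated}.
States satisfying AG (running → AF (blocked ∨ ¬io)): {Blocked, Running, Ready, New, Terminated}.
Every state reachable from Blocked satisfies running → AF (blocked ∨ ¬io).
Blocked ∈ Sat(AG (running → AF (blocked ∨ ¬io))).

Yes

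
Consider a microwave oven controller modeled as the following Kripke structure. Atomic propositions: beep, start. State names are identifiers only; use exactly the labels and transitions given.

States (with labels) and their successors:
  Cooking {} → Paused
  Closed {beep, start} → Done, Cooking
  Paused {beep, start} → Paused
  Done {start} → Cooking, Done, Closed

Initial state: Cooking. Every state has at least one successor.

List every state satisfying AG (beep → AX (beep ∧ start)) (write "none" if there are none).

{Cooking, Paused}

States satisfying beep → AX (beep ∧ start): {Cooking, Paused, Done}.
States satisfying AG (beep → AX (beep ∧ start)): {Cooking, Paused}.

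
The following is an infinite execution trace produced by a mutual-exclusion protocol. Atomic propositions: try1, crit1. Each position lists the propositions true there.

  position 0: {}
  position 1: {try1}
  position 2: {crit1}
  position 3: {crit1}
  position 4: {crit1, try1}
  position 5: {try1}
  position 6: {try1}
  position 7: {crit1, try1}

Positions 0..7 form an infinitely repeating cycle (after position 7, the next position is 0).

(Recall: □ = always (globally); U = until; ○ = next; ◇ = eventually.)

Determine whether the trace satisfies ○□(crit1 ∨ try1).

The position after 0 is 1; □(crit1 ∨ try1) is false there.

No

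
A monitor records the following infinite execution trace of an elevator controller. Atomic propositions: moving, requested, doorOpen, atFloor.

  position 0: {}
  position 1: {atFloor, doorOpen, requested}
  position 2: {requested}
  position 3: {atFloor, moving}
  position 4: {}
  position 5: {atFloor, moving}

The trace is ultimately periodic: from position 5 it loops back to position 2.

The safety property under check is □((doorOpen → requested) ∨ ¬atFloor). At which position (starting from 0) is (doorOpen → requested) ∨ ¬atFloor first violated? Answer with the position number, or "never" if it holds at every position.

never

(doorOpen → requested) ∨ ¬atFloor holds at every position 0..5, and those are all the positions the trace ever visits, so the invariant □((doorOpen → requested) ∨ ¬atFloor) is never violated.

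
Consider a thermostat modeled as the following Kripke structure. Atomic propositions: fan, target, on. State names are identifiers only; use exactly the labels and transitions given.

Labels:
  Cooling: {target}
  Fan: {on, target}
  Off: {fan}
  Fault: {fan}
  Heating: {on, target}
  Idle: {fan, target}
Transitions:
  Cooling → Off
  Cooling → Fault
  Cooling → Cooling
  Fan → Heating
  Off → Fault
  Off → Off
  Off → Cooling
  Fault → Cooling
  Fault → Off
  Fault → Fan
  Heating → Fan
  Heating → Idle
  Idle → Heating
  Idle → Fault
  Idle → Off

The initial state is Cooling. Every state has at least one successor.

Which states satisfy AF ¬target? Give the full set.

States satisfying ¬target: {Off, Fault}.
States satisfying AF ¬target: {Off, Fault}.

{Off, Fault}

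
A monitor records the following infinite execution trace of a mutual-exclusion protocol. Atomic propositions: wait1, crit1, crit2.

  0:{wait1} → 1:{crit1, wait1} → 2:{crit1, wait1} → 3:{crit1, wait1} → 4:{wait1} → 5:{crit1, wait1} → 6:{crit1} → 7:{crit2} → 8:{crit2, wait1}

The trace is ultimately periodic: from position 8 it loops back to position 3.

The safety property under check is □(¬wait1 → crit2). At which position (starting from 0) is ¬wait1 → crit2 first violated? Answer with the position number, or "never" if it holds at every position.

Check ¬wait1 → crit2 at each position in order: 0 ✓, 1 ✓, 2 ✓, 3 ✓, 4 ✓, 5 ✓.
At position 6 the labels are {crit1}, so ¬wait1 → crit2 is false there. This is the first violation.

6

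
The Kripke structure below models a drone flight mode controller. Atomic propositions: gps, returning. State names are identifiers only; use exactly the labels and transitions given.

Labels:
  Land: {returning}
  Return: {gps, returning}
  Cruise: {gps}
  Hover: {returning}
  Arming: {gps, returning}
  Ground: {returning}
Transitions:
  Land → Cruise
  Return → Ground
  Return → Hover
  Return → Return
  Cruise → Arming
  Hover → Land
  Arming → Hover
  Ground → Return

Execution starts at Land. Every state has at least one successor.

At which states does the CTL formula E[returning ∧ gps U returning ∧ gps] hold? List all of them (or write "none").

{Return, Arming}

States satisfying returning ∧ gps: {Return, Arming}.
States satisfying E[returning ∧ gps U returning ∧ gps]: {Return, Arming}.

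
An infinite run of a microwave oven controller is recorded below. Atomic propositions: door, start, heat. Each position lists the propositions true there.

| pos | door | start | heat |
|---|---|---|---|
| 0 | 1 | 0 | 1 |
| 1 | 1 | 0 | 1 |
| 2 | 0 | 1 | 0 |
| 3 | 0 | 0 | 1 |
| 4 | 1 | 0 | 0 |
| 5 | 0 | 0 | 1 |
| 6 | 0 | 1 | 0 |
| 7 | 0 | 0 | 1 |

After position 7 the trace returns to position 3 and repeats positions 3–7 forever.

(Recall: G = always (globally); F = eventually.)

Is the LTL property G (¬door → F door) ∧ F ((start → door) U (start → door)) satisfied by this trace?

Holds

¬door → F door holds at every position 0..7, and those are all positions ever visited, so G (¬door → F door) holds.
Positions where ¬door holds: 2, 3, 5, 6, 7.
Check F door at each: 2→ok, 3→ok, 5→ok, 6→ok, 7→ok.
(start → door) U (start → door) holds at position 0, which is reachable from 0, so F ((start → door) U (start → door)) holds.
At position 0: G (¬door → F door) is true; F ((start → door) U (start → door)) is true; so G (¬door → F door) ∧ F ((start → door) U (start → door)) is true.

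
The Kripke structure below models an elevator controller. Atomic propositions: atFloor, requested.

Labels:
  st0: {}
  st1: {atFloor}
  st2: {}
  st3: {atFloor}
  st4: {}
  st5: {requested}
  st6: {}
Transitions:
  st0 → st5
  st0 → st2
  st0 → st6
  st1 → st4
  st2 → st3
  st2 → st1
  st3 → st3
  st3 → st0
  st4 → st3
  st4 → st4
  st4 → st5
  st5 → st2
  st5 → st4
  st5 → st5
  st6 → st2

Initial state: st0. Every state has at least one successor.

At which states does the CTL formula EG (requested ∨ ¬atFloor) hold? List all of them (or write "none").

{st0, st4, st5}

States satisfying requested ∨ ¬atFloor: {st0, st2, st4, st5, st6}.
States satisfying EG (requested ∨ ¬atFloor): {st0, st4, st5}.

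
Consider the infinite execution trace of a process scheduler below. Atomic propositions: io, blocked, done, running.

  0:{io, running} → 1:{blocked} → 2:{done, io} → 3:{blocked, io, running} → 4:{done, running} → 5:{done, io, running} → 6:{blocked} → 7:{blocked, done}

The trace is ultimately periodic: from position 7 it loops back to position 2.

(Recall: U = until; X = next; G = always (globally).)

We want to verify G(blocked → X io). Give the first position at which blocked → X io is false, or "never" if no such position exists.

Check blocked → X io at each position in order: 0 ✓, 1 ✓, 2 ✓.
At position 3 the labels are {blocked, io, running} and the next position 4 has {done, running}, so blocked → X io is false there. This is the first violation.

3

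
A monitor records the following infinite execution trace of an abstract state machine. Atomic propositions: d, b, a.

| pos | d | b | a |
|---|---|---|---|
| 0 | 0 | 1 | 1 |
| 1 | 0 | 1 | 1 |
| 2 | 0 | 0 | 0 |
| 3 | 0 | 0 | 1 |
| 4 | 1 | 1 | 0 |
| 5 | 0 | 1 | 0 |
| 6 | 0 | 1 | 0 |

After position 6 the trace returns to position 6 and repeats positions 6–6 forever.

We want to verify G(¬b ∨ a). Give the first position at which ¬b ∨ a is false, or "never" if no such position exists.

4

Check ¬b ∨ a at each position in order: 0 ✓, 1 ✓, 2 ✓, 3 ✓.
At position 4 the labels are {b, d}, so ¬b ∨ a is false there. This is the first violation.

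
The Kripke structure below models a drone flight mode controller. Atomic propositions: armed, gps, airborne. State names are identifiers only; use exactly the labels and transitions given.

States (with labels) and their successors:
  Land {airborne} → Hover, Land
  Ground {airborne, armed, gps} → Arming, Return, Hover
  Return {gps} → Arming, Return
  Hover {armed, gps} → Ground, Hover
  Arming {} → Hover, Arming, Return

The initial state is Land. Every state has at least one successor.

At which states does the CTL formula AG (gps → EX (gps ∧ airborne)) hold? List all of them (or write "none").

States satisfying gps → EX (gps ∧ airborne): {Land, Hover, Arming}.
States satisfying AG (gps → EX (gps ∧ airborne)): ∅.

none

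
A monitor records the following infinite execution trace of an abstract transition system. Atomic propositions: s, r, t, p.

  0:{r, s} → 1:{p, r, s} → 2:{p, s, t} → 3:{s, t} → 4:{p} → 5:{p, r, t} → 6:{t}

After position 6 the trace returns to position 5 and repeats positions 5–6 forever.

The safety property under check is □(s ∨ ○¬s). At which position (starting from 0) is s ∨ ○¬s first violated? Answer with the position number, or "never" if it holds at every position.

s ∨ ○¬s holds at every position 0..6, and those are all the positions the trace ever visits, so the invariant □(s ∨ ○¬s) is never violated.

never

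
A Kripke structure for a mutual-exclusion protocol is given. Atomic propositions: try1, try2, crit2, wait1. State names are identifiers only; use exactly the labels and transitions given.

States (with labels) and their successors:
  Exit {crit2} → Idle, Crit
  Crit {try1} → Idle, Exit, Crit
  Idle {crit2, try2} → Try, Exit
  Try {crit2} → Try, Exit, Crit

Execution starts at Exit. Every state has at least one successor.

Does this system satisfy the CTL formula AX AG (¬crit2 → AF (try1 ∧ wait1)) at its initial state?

States satisfying AG (¬crit2 → AF (try1 ∧ wait1)): ∅.
States satisfying AX AG (¬crit2 → AF (try1 ∧ wait1)): ∅.
Exit ∉ Sat(AX AG (¬crit2 → AF (try1 ∧ wait1))).

No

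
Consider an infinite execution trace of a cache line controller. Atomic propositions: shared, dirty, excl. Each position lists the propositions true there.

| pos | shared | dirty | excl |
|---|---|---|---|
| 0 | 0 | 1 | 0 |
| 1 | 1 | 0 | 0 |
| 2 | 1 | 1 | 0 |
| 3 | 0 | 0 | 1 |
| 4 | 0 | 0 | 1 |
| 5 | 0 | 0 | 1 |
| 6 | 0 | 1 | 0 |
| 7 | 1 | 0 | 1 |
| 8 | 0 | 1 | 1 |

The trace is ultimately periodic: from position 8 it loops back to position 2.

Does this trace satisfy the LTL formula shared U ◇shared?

Yes

Walking from position 0: ◇shared first holds at position 0, and shared holds at every earlier position along the way, so shared U ◇shared holds.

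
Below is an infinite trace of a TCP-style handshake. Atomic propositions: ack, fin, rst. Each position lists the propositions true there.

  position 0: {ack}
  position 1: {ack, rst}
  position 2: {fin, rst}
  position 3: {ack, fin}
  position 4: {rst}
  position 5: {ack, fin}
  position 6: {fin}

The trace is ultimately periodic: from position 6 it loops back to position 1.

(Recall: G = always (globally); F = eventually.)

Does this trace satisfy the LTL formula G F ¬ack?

F ¬ack holds at every position 0..6, and those are all positions ever visited, so G F ¬ack holds.

Satisfied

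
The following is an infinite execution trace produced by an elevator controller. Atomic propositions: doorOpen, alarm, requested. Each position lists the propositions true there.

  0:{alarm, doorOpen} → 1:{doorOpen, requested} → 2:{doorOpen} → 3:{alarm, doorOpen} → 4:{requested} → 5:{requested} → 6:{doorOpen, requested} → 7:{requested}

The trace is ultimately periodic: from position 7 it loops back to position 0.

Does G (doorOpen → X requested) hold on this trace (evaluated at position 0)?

doorOpen → X requested must hold at every position from 0 onward. It fails at position 1, so G (doorOpen → X requested) is false.
Positions where doorOpen holds: 0, 1, 2, 3, 6.
Check X requested at each: 0→ok, 1→fails, 2→fails, 3→ok, 6→ok.

Does not hold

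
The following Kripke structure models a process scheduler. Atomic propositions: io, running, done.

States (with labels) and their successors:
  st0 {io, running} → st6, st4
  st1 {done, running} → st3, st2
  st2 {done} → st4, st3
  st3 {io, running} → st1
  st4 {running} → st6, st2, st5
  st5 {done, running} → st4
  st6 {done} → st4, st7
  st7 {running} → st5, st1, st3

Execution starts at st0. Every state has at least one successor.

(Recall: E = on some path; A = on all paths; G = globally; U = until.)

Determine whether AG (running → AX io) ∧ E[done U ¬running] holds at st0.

States satisfying running → AX io: {st2, st6}.
States satisfying AG (running → AX io): ∅.
States satisfying done: {st1, st2, st5, st6}.
States satisfying ¬running: {st2, st6}.
States satisfying E[done U ¬running]: {st1, st2, st6}.
States satisfying AG (running → AX io) ∧ E[done U ¬running]: ∅.
st0 ∉ Sat(AG (running → AX io) ∧ E[done U ¬running]).

Does not hold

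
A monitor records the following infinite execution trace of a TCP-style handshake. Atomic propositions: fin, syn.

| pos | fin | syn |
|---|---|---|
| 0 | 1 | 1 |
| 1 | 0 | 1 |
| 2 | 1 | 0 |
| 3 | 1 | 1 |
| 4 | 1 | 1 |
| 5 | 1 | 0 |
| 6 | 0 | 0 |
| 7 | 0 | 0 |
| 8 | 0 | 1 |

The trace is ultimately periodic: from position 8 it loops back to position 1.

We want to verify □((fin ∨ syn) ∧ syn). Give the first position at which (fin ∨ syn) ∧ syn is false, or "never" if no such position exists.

Check (fin ∨ syn) ∧ syn at each position in order: 0 ✓, 1 ✓.
At position 2 the labels are {fin}, so (fin ∨ syn) ∧ syn is false there. This is the first violation.

2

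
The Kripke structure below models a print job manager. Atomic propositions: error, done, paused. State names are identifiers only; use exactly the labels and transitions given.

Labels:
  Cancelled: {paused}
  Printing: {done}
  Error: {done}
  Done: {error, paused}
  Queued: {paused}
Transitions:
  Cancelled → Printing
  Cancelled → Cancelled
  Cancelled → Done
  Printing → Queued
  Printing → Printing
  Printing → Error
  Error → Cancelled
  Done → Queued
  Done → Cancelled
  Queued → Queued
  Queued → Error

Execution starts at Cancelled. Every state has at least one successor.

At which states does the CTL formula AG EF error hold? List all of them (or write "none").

States satisfying EF error: {Cancelled, Printing, Error, Done, Queued}.
States satisfying AG EF error: {Cancelled, Printing, Error, Done, Queued}.

{Cancelled, Printing, Error, Done, Queued}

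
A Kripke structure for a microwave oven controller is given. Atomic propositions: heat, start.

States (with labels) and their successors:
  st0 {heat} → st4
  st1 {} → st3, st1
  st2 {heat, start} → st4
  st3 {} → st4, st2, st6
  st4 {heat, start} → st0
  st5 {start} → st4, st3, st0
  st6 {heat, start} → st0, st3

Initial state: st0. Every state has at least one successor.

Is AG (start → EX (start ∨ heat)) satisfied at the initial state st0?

Holds

States satisfying start → EX (start ∨ heat): {st0, st1, st2, st3, st4, st5, st6}.
States satisfying AG (start → EX (start ∨ heat)): {st0, st1, st2, st3, st4, st5, st6}.
Every state reachable from st0 satisfies start → EX (start ∨ heat).
st0 ∈ Sat(AG (start → EX (start ∨ heat))).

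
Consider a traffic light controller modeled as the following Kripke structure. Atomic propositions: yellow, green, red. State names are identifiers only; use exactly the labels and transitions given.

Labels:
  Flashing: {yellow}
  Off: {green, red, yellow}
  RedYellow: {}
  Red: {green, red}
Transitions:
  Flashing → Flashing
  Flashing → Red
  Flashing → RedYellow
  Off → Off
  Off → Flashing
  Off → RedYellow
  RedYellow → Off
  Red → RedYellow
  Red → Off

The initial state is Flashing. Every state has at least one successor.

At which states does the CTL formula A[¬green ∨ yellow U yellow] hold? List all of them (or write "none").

States satisfying ¬green ∨ yellow: {Flashing, Off, RedYellow}.
States satisfying yellow: {Flashing, Off}.
States satisfying A[¬green ∨ yellow U yellow]: {Flashing, Off, RedYellow}.

{Flashing, Off, RedYellow}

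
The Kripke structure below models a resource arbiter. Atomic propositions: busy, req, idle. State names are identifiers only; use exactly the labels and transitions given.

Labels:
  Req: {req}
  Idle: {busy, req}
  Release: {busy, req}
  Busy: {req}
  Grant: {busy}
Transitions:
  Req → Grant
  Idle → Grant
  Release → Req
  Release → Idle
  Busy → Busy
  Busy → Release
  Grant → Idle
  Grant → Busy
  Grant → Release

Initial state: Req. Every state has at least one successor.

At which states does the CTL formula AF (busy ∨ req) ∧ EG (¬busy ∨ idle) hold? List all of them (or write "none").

{Busy}

States satisfying busy ∨ req: {Req, Idle, Release, Busy, Grant}.
States satisfying AF (busy ∨ req): {Req, Idle, Release, Busy, Grant}.
States satisfying ¬busy ∨ idle: {Req, Busy}.
States satisfying EG (¬busy ∨ idle): {Busy}.
States satisfying AF (busy ∨ req) ∧ EG (¬busy ∨ idle): {Busy}.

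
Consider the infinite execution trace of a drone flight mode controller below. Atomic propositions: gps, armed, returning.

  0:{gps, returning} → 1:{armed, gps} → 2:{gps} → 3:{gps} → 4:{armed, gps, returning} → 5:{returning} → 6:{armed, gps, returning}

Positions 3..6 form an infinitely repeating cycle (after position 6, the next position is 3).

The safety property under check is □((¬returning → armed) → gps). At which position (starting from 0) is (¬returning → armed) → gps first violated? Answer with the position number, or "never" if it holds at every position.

5

Check (¬returning → armed) → gps at each position in order: 0 ✓, 1 ✓, 2 ✓, 3 ✓, 4 ✓.
At position 5 the labels are {returning}, so (¬returning → armed) → gps is false there. This is the first violation.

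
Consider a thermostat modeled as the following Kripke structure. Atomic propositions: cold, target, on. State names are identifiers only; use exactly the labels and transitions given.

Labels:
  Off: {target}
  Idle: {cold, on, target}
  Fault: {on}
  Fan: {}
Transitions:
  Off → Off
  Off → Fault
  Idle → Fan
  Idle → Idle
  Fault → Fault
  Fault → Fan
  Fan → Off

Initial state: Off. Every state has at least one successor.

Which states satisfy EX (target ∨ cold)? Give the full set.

{Off, Idle, Fan}

States satisfying target ∨ cold: {Off, Idle}.
States satisfying EX (target ∨ cold): {Off, Idle, Fan}.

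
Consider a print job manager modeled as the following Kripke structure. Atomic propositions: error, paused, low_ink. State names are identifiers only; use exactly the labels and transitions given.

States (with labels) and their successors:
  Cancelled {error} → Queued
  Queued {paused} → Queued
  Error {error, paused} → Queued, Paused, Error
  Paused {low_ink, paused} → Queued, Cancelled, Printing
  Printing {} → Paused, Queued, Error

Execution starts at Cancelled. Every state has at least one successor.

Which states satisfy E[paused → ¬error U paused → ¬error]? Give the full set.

{Cancelled, Queued, Paused, Printing}

States satisfying paused → ¬error: {Cancelled, Queued, Paused, Printing}.
States satisfying E[paused → ¬error U paused → ¬error]: {Cancelled, Queued, Paused, Printing}.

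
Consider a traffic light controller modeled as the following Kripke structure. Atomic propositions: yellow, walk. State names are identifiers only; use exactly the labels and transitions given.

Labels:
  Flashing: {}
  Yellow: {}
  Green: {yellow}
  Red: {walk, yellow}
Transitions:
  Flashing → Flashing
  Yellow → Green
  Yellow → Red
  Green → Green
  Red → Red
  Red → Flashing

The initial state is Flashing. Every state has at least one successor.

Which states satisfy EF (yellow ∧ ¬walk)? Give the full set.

{Yellow, Green}

States satisfying yellow ∧ ¬walk: {Green}.
States satisfying EF (yellow ∧ ¬walk): {Yellow, Green}.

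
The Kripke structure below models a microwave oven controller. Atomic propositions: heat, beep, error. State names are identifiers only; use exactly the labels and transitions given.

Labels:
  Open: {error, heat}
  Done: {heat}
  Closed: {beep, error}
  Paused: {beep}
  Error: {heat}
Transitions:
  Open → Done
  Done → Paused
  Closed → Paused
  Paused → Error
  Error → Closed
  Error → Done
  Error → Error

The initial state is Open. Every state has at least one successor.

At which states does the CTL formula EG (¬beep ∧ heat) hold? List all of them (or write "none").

{Error}

States satisfying ¬beep ∧ heat: {Open, Done, Error}.
States satisfying EG (¬beep ∧ heat): {Error}.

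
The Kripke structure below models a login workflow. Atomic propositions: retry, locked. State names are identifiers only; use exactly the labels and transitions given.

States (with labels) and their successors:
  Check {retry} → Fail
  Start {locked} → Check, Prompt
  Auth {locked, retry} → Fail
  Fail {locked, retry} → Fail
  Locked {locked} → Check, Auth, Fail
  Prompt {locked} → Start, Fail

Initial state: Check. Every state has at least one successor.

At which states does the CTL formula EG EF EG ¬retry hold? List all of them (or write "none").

States satisfying EF EG ¬retry: {Start, Prompt}.
States satisfying EG EF EG ¬retry: {Start, Prompt}.

{Start, Prompt}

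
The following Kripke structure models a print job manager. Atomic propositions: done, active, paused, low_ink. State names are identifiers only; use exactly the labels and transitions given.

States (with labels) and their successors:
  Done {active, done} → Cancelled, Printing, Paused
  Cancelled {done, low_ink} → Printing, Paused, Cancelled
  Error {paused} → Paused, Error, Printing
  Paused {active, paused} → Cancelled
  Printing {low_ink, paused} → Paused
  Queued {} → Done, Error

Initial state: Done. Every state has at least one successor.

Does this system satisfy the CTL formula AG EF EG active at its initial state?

States satisfying EF EG active: ∅.
States satisfying AG EF EG active: ∅.
Cancelled is reachable from Done and violates EF EG active, so AG fails at Done.
Done ∉ Sat(AG EF EG active).

Does not hold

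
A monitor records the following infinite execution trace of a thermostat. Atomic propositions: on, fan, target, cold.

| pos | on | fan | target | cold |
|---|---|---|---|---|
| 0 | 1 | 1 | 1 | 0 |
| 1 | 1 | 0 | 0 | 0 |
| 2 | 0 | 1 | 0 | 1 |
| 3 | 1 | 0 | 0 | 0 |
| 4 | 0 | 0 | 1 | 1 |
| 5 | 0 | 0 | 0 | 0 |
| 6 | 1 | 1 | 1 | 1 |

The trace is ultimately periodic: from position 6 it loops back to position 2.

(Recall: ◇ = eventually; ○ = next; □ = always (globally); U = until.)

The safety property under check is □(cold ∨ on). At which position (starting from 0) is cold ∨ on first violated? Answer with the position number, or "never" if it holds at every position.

5

Check cold ∨ on at each position in order: 0 ✓, 1 ✓, 2 ✓, 3 ✓, 4 ✓.
At position 5 the labels are {}, so cold ∨ on is false there. This is the first violation.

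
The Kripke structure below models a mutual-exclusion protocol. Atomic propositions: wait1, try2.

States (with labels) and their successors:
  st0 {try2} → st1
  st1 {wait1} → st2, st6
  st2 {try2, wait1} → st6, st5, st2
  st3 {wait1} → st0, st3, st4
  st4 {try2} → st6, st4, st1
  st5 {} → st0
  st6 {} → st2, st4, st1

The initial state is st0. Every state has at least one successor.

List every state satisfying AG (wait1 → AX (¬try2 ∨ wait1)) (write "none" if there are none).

{st0, st1, st2, st4, st5, st6}

States satisfying wait1 → AX (¬try2 ∨ wait1): {st0, st1, st2, st4, st5, st6}.
States satisfying AG (wait1 → AX (¬try2 ∨ wait1)): {st0, st1, st2, st4, st5, st6}.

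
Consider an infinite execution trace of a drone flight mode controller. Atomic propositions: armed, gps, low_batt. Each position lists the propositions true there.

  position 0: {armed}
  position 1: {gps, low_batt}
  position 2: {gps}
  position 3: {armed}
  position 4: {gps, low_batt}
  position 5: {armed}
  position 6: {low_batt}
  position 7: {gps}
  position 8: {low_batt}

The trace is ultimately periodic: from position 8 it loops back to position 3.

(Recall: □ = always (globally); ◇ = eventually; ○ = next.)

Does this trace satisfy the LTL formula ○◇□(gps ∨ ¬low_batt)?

The position after 0 is 1; ◇□(gps ∨ ¬low_batt) is false there.

Does not hold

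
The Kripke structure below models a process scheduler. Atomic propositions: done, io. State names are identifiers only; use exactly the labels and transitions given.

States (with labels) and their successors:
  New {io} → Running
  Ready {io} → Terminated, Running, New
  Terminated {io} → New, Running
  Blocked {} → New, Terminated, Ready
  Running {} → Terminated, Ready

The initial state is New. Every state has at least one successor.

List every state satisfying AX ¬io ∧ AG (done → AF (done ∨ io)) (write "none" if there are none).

{New}

States satisfying ¬io: {Blocked, Running}.
States satisfying AX ¬io: {New}.
States satisfying done → AF (done ∨ io): {New, Ready, Terminated, Blocked, Running}.
States satisfying AG (done → AF (done ∨ io)): {New, Ready, Terminated, Blocked, Running}.
States satisfying AX ¬io ∧ AG (done → AF (done ∨ io)): {New}.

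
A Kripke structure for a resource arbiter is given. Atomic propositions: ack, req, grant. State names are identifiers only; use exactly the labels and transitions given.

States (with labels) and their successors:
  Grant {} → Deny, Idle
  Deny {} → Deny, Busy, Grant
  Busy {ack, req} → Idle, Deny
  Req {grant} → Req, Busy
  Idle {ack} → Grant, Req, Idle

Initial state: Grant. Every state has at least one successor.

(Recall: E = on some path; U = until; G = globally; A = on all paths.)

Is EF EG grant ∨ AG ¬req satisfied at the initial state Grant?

States satisfying EG grant: {Req}.
States satisfying EF EG grant: {Grant, Deny, Busy, Req, Idle}.
States satisfying ¬req: {Grant, Deny, Req, Idle}.
States satisfying AG ¬req: ∅.
States satisfying EF EG grant ∨ AG ¬req: {Grant, Deny, Busy, Req, Idle}.
Grant ∈ Sat(EF EG grant ∨ AG ¬req).

Satisfied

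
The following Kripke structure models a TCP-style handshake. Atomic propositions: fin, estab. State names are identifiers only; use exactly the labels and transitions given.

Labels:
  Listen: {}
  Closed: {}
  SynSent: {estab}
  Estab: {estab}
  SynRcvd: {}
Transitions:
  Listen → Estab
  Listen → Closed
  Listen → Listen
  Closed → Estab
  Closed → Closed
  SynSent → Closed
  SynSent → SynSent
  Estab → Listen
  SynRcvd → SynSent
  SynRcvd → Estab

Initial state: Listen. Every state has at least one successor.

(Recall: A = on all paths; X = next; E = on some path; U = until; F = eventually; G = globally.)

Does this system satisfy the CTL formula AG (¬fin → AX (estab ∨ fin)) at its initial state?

Violated

States satisfying ¬fin → AX (estab ∨ fin): {SynRcvd}.
States satisfying AG (¬fin → AX (estab ∨ fin)): ∅.
Closed is reachable from Listen and violates ¬fin → AX (estab ∨ fin), so AG fails at Listen.
Listen ∉ Sat(AG (¬fin → AX (estab ∨ fin))).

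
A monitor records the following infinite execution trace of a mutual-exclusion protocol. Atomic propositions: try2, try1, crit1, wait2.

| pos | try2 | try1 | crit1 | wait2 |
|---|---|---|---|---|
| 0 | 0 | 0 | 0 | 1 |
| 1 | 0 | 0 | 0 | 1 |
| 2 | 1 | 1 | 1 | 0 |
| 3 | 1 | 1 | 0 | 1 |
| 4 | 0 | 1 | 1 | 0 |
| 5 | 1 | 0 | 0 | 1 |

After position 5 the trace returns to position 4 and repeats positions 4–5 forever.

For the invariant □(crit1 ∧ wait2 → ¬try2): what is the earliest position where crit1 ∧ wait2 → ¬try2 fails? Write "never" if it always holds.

crit1 ∧ wait2 → ¬try2 holds at every position 0..5, and those are all the positions the trace ever visits, so the invariant □(crit1 ∧ wait2 → ¬try2) is never violated.

never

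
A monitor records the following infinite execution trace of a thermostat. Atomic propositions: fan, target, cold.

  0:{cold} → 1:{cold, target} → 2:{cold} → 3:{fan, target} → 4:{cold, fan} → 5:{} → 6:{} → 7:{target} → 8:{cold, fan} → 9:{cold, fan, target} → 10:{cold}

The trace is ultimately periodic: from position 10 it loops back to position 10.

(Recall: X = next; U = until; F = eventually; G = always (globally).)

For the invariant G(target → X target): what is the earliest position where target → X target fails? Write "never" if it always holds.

Check target → X target at each position in order: 0 ✓.
At position 1 the labels are {cold, target} and the next position 2 has {cold}, so target → X target is false there. This is the first violation.

1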